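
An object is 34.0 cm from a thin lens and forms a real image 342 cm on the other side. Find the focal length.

Real image ⇒ d_i = +342 cm.
1/f = 1/d_o + 1/d_i = 1/(34.0) + 1/(342) = 0.03234, so f = 30.9 cm.
Since f is positive, the thin lens is converging.

f = 30.9 cm (converging)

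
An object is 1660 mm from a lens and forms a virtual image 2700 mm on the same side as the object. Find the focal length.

f = 4310 mm (converging)

Virtual image ⇒ d_i = −2700 mm.
1/f = 1/d_o + 1/d_i = 1/(1660) + 1/(-2700) = 0.0002320, so f = 4310 mm.
Since f is positive, the lens is converging.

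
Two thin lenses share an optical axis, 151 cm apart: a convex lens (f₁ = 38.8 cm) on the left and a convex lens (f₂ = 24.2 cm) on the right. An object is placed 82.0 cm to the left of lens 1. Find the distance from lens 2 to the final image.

Lens 1: 1/d_i1 = 1/f₁ − 1/d_o1 = 1/(38.8) − 1/(82.0) = 0.01358, so d_i1 = 73.65 cm.
The intermediate image is 73.65 cm to the right of lens 1, which is 151 − (73.65) = 77.35 cm to the left of lens 2, so d_o2 = +77.35 cm.
Lens 2: 1/d_i2 = 1/f₂ − 1/d_o2 = 1/(24.2) − 1/(77.35) = 0.02839, so d_i2 = 35.2 cm.
The final image is real, 35.2 cm to the right of lens 2 (overall magnification ≈ 0.41).

35.2 cm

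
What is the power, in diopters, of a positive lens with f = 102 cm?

f = 102 cm = 1.02 m.
P = 1/f = 1/(1.02 m) = +0.980 D.

P = +0.980 D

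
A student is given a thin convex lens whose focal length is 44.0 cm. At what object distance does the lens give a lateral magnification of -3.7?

m = −d_i/d_o ⇒ d_i = −m·d_o.
1/f = 1/d_o + 1/d_i = 1/d_o − 1/(m·d_o) = (1 − 1/m)/d_o, so d_o = f(1 − 1/m) = (44.00)(1 − 1/(-3.7)) = 55.9 cm.

55.9 cm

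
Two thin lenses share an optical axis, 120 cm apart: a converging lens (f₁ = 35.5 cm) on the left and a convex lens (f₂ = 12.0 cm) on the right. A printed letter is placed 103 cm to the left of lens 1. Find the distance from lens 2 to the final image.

Lens 1: 1/d_i1 = 1/f₁ − 1/d_o1 = 1/(35.5) − 1/(103) = 0.01846, so d_i1 = 54.17 cm.
The intermediate image is 54.17 cm to the right of lens 1, which is 120 − (54.17) = 65.83 cm to the left of lens 2, so d_o2 = +65.83 cm.
Lens 2: 1/d_i2 = 1/f₂ − 1/d_o2 = 1/(12.0) − 1/(65.83) = 0.06814, so d_i2 = 14.7 cm.
The final image is real, 14.7 cm to the right of lens 2 (overall magnification ≈ 0.12).

14.7 cm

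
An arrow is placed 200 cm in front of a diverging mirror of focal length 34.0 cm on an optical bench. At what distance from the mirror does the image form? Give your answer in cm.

For a diverging mirror, f = -34.0 cm.
Mirror equation: 1/q = 1/f − 1/p = 1/(-34.00) − 1/(200) = -0.02941 − 0.005000 = -0.03441, so q = -29.1 cm.
The image is virtual, upright and reduced, behind the mirror.

29.1 cm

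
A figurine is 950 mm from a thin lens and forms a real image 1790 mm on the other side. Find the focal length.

f = 621 mm (converging)

Real image ⇒ d_i = +1790 mm.
1/f = 1/d_o + 1/d_i = 1/(950) + 1/(1790) = 0.001611, so f = 621 mm.
Since f is positive, the thin lens is converging.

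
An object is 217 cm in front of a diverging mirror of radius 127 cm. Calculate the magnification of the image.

m = +0.226

f = R/2 = 127/2 = 63.50 cm; for a diverging mirror, f = -63.50 cm.
1/d_i = 1/f − 1/d_o = 1/(-63.50) − 1/(217) = -0.02036, so d_i = -49.12 cm.
m = −d_i/d_o = −(-49.12)/(217) = +0.226.
The image is virtual, upright and reduced, behind the mirror.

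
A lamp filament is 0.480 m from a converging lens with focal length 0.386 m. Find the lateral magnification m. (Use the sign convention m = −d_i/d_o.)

1/d_i = 1/f − 1/d_o = 1/(0.3860) − 1/(0.480) = 0.5073, so d_i = 1.971 m.
m = −d_i/d_o = −(1.971)/(0.480) = -4.11.
The image is real, inverted and enlarged, on the far side of the lens.

m = -4.11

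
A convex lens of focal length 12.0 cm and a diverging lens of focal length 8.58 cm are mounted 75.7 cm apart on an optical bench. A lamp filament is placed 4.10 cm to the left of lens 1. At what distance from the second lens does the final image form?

Lens 1: 1/d_i1 = 1/f₁ − 1/d_o1 = 1/(12.0) − 1/(4.10) = -0.1606, so d_i1 = -6.228 cm.
The intermediate image is 6.228 cm to the left of lens 1 (virtual), which is 75.7 − (-6.228) = 81.93 cm to the left of lens 2, so d_o2 = +81.93 cm.
Lens 2 is diverging, so f₂ = −8.58 cm.
Lens 2: 1/d_i2 = 1/f₂ − 1/d_o2 = 1/(-8.58) − 1/(81.93) = -0.1288, so d_i2 = -7.77 cm.
The final image is virtual, 7.77 cm to the left of lens 2 (overall magnification ≈ 0.14).

7.77 cm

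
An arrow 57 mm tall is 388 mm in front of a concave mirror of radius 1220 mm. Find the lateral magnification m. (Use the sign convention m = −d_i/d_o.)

f = R/2 = 1220/2 = 610.0 mm.
1/d_i = 1/f − 1/d_o = 1/(610.0) − 1/(388) = -0.0009380, so d_i = -1066 mm.
m = −d_i/d_o = −(-1066)/(388) = +2.75.
The image is virtual, upright and enlarged, behind the mirror.

m = +2.75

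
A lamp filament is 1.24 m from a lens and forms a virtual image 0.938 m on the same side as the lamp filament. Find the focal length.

Virtual image ⇒ d_i = −0.938 m.
1/f = 1/d_o + 1/d_i = 1/(1.24) + 1/(-0.938) = -0.2596, so f = -3.85 m.
Since f is negative, the lens is diverging.

f = -3.85 m (diverging)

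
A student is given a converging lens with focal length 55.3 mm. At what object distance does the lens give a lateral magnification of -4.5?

67.6 mm

m = −d_i/d_o ⇒ d_i = −m·d_o.
1/f = 1/d_o + 1/d_i = 1/d_o − 1/(m·d_o) = (1 − 1/m)/d_o, so d_o = f(1 − 1/m) = (55.30)(1 − 1/(-4.5)) = 67.6 mm.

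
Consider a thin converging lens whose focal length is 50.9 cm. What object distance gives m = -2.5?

71.3 cm

m = −d_i/d_o ⇒ d_i = −m·d_o.
1/f = 1/d_o + 1/d_i = 1/d_o − 1/(m·d_o) = (1 − 1/m)/d_o, so d_o = f(1 − 1/m) = (50.90)(1 − 1/(-2.5)) = 71.3 cm.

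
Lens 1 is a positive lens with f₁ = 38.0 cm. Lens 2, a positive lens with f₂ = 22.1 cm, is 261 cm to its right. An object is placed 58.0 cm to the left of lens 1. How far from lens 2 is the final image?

25.9 cm

Lens 1: 1/d_i1 = 1/f₁ − 1/d_o1 = 1/(38.0) − 1/(58.0) = 0.009074, so d_i1 = 110.2 cm.
The intermediate image is 110.2 cm to the right of lens 1, which is 261 − (110.2) = 150.8 cm to the left of lens 2, so d_o2 = +150.8 cm.
Lens 2: 1/d_i2 = 1/f₂ − 1/d_o2 = 1/(22.1) − 1/(150.8) = 0.03862, so d_i2 = 25.9 cm.
The final image is real, 25.9 cm to the right of lens 2 (overall magnification ≈ 0.33).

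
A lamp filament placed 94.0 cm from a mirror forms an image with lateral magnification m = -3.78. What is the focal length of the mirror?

m = −d_i/d_o ⇒ d_i = −m·d_o = −(-3.78)·(94.0) = 355.3 cm.
1/f = 1/d_o + 1/d_i = 1/(94.0) + 1/(355.3) = 0.01345, so f = 74.3 cm.
Since f is positive, the mirror is concave.

f = 74.3 cm (concave)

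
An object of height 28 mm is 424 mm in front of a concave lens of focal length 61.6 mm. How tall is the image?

3.55 mm

For a concave lens, f = -61.6 mm.
1/d_i = 1/f − 1/d_o = 1/(-61.60) − 1/(424) = -0.01859, so d_i = -53.79 mm.
m = −d_i/d_o = +0.1269.
|h_i| = |m|·h_o = 0.1269 × 28 = 3.55 mm. The image is virtual, upright and reduced, on the same side as the object.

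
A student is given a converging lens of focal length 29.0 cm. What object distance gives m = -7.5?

32.9 cm

m = −d_i/d_o ⇒ d_i = −m·d_o.
1/f = 1/d_o + 1/d_i = 1/d_o − 1/(m·d_o) = (1 − 1/m)/d_o, so d_o = f(1 − 1/m) = (29.00)(1 − 1/(-7.5)) = 32.9 cm.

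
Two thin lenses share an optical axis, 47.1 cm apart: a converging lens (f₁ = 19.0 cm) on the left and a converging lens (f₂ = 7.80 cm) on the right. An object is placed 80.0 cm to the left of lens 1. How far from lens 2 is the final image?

Lens 1: 1/d_i1 = 1/f₁ − 1/d_o1 = 1/(19.0) − 1/(80.0) = 0.04013, so d_i1 = 24.92 cm.
The intermediate image is 24.92 cm to the right of lens 1, which is 47.1 − (24.92) = 22.18 cm to the left of lens 2, so d_o2 = +22.18 cm.
Lens 2: 1/d_i2 = 1/f₂ − 1/d_o2 = 1/(7.80) − 1/(22.18) = 0.08312, so d_i2 = 12.0 cm.
The final image is real, 12.0 cm to the right of lens 2 (overall magnification ≈ 0.17).

12.0 cm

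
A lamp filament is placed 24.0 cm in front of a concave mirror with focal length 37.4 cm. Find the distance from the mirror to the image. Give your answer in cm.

Mirror equation: 1/s_i = 1/f − 1/s_o = 1/(37.40) − 1/(24.0) = 0.02674 − 0.04167 = -0.01493, so s_i = -67.0 cm.
The image is virtual, upright and enlarged, behind the mirror.

67.0 cm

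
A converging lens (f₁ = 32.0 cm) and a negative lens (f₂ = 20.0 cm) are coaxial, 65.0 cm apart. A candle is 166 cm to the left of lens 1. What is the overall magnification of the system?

m = -0.105

Lens 1: 1/d_i1 = 1/(32.0) − 1/(166) = 0.02523, so d_i1 = 39.64 cm; m₁ = −d_i1/d_o1 = -0.2388.
d_o2 = 65.0 − (39.64) = 25.36 cm.
f₂ = −20.0 cm (diverging).
Lens 2: 1/d_i2 = 1/(-20.0) − 1/(25.36) = -0.08943, so d_i2 = -11.18 cm; m₂ = −d_i2/d_o2 = +0.4409.
m = m₁·m₂ = (-0.2388)(+0.4409) = -0.105.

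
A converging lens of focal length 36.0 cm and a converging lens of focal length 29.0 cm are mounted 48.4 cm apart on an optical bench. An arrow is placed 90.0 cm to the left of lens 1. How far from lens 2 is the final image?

8.29 cm

Lens 1: 1/d_i1 = 1/f₁ − 1/d_o1 = 1/(36.0) − 1/(90.0) = 0.01667, so d_i1 = 60.00 cm.
The intermediate image is 60.00 cm to the right of lens 1, which lies 11.60 cm to the right of lens 2 — a virtual object — so d_o2 = −11.60 cm.
Lens 2: 1/d_i2 = 1/f₂ − 1/d_o2 = 1/(29.0) − 1/(-11.60) = 0.1207, so d_i2 = 8.29 cm.
The final image is real, 8.29 cm to the right of lens 2 (overall magnification ≈ -0.48).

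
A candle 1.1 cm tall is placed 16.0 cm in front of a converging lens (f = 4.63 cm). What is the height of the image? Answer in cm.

0.448 cm

1/d_i = 1/f − 1/d_o = 1/(4.630) − 1/(16.0) = 0.1535, so d_i = 6.515 cm.
m = −d_i/d_o = -0.4072.
|h_i| = |m|·h_o = 0.4072 × 1.1 = 0.448 cm. The image is real, inverted and reduced, on the far side of the lens.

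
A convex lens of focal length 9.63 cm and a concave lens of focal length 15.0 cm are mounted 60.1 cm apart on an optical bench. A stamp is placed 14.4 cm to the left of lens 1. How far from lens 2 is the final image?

Lens 1: 1/d_i1 = 1/f₁ − 1/d_o1 = 1/(9.63) − 1/(14.4) = 0.03440, so d_i1 = 29.07 cm.
The intermediate image is 29.07 cm to the right of lens 1, which is 60.1 − (29.07) = 31.03 cm to the left of lens 2, so d_o2 = +31.03 cm.
Lens 2 is diverging, so f₂ = −15.0 cm.
Lens 2: 1/d_i2 = 1/f₂ − 1/d_o2 = 1/(-15.0) − 1/(31.03) = -0.09889, so d_i2 = -10.1 cm.
The final image is virtual, 10.1 cm to the left of lens 2 (overall magnification ≈ -0.66).

10.1 cm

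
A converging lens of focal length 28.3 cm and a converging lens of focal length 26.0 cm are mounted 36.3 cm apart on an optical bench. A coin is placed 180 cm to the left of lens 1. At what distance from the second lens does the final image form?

3.04 cm

Lens 1: 1/d_i1 = 1/f₁ − 1/d_o1 = 1/(28.3) − 1/(180) = 0.02978, so d_i1 = 33.58 cm.
The intermediate image is 33.58 cm to the right of lens 1, which is 36.3 − (33.58) = 2.720 cm to the left of lens 2, so d_o2 = +2.720 cm.
Lens 2: 1/d_i2 = 1/f₂ − 1/d_o2 = 1/(26.0) − 1/(2.720) = -0.3292, so d_i2 = -3.04 cm.
The final image is virtual, 3.04 cm to the left of lens 2 (overall magnification ≈ -0.21).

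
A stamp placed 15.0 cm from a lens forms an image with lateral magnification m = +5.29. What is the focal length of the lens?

f = 18.5 cm (converging)

m = −d_i/d_o ⇒ d_i = −m·d_o = −(+5.29)·(15.0) = -79.35 cm.
1/f = 1/d_o + 1/d_i = 1/(15.0) + 1/(-79.35) = 0.05406, so f = 18.5 cm.
Since f is positive, the lens is converging.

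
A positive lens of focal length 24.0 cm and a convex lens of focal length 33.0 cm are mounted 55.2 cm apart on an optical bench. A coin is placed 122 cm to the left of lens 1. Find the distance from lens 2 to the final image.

Lens 1: 1/d_i1 = 1/f₁ − 1/d_o1 = 1/(24.0) − 1/(122) = 0.03347, so d_i1 = 29.88 cm.
The intermediate image is 29.88 cm to the right of lens 1, which is 55.2 − (29.88) = 25.32 cm to the left of lens 2, so d_o2 = +25.32 cm.
Lens 2: 1/d_i2 = 1/f₂ − 1/d_o2 = 1/(33.0) − 1/(25.32) = -0.009191, so d_i2 = -109 cm.
The final image is virtual, 109 cm to the left of lens 2 (overall magnification ≈ -1.1).

109 cm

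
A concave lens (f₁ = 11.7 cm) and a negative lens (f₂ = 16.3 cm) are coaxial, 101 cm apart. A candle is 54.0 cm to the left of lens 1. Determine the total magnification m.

m = +0.0229

f₁ = −11.7 cm (diverging).
Lens 1: 1/d_i1 = 1/(-11.7) − 1/(54.0) = -0.1040, so d_i1 = -9.616 cm; m₁ = −d_i1/d_o1 = +0.1781.
d_o2 = 101 − (-9.616) = 110.6 cm.
f₂ = −16.3 cm (diverging).
Lens 2: 1/d_i2 = 1/(-16.3) − 1/(110.6) = -0.07039, so d_i2 = -14.21 cm; m₂ = −d_i2/d_o2 = +0.1284.
m = m₁·m₂ = (+0.1781)(+0.1284) = +0.0229.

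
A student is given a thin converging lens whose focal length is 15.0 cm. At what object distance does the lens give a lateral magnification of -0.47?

m = −d_i/d_o ⇒ d_i = −m·d_o.
1/f = 1/d_o + 1/d_i = 1/d_o − 1/(m·d_o) = (1 − 1/m)/d_o, so d_o = f(1 − 1/m) = (15.00)(1 − 1/(-0.47)) = 46.9 cm.

46.9 cm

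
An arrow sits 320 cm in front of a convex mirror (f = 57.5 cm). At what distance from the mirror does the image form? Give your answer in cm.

For a convex mirror, f = -57.5 cm.
Mirror equation: 1/s_i = 1/f − 1/s_o = 1/(-57.50) − 1/(320) = -0.01739 − 0.003125 = -0.02052, so s_i = -48.7 cm.
The image is virtual, upright and reduced, behind the mirror.

48.7 cm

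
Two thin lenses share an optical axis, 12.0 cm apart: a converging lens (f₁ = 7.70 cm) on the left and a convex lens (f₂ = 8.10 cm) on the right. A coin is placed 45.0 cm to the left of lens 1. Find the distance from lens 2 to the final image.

4.07 cm

Lens 1: 1/d_i1 = 1/f₁ − 1/d_o1 = 1/(7.70) − 1/(45.0) = 0.1076, so d_i1 = 9.290 cm.
The intermediate image is 9.290 cm to the right of lens 1, which is 12.0 − (9.290) = 2.710 cm to the left of lens 2, so d_o2 = +2.710 cm.
Lens 2: 1/d_i2 = 1/f₂ − 1/d_o2 = 1/(8.10) − 1/(2.710) = -0.2455, so d_i2 = -4.07 cm.
The final image is virtual, 4.07 cm to the left of lens 2 (overall magnification ≈ -0.31).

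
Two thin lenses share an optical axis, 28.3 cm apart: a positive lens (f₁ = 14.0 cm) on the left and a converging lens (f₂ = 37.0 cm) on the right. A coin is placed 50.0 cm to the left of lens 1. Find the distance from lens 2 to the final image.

11.6 cm

Lens 1: 1/d_i1 = 1/f₁ − 1/d_o1 = 1/(14.0) − 1/(50.0) = 0.05143, so d_i1 = 19.44 cm.
The intermediate image is 19.44 cm to the right of lens 1, which is 28.3 − (19.44) = 8.860 cm to the left of lens 2, so d_o2 = +8.860 cm.
Lens 2: 1/d_i2 = 1/f₂ − 1/d_o2 = 1/(37.0) − 1/(8.860) = -0.08584, so d_i2 = -11.6 cm.
The final image is virtual, 11.6 cm to the left of lens 2 (overall magnification ≈ -0.51).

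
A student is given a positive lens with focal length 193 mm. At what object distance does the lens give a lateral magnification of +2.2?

m = −d_i/d_o ⇒ d_i = −m·d_o.
1/f = 1/d_o + 1/d_i = 1/d_o − 1/(m·d_o) = (1 − 1/m)/d_o, so d_o = f(1 − 1/m) = (193.0)(1 − 1/(+2.2)) = 105 mm.

105 mm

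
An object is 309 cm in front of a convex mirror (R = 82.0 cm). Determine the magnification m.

f = R/2 = 82.0/2 = 41.00 cm; for a convex mirror, f = -41.00 cm.
1/d_i = 1/f − 1/d_o = 1/(-41.00) − 1/(309) = -0.02763, so d_i = -36.20 cm.
m = −d_i/d_o = −(-36.20)/(309) = +0.117.
The image is virtual, upright and reduced, behind the mirror.

m = +0.117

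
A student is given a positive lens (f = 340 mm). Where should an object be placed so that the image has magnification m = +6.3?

m = −d_i/d_o ⇒ d_i = −m·d_o.
1/f = 1/d_o + 1/d_i = 1/d_o − 1/(m·d_o) = (1 − 1/m)/d_o, so d_o = f(1 − 1/m) = (340.0)(1 − 1/(+6.3)) = 286 mm.

286 mm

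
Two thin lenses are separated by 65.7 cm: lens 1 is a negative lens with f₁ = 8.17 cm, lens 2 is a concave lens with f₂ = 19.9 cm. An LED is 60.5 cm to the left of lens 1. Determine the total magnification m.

m = +0.0255

f₁ = −8.17 cm (diverging).
Lens 1: 1/d_i1 = 1/(-8.17) − 1/(60.5) = -0.1389, so d_i1 = -7.198 cm; m₁ = −d_i1/d_o1 = +0.1190.
d_o2 = 65.7 − (-7.198) = 72.90 cm.
f₂ = −19.9 cm (diverging).
Lens 2: 1/d_i2 = 1/(-19.9) − 1/(72.90) = -0.06397, so d_i2 = -15.63 cm; m₂ = −d_i2/d_o2 = +0.2144.
m = m₁·m₂ = (+0.1190)(+0.2144) = +0.0255.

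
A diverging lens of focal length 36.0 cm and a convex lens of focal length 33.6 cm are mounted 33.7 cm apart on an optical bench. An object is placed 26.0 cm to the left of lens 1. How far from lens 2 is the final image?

Lens 1 is diverging, so f₁ = −36.0 cm.
Lens 1: 1/d_i1 = 1/f₁ − 1/d_o1 = 1/(-36.0) − 1/(26.0) = -0.06624, so d_i1 = -15.10 cm.
The intermediate image is 15.10 cm to the left of lens 1 (virtual), which is 33.7 − (-15.10) = 48.80 cm to the left of lens 2, so d_o2 = +48.80 cm.
Lens 2: 1/d_i2 = 1/f₂ − 1/d_o2 = 1/(33.6) − 1/(48.80) = 0.009270, so d_i2 = 108 cm.
The final image is real, 108 cm to the right of lens 2 (overall magnification ≈ -1.3).

108 cm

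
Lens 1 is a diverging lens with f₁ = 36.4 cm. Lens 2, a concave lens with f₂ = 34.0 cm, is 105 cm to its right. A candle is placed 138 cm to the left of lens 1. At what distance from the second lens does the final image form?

Lens 1 is diverging, so f₁ = −36.4 cm.
Lens 1: 1/d_i1 = 1/f₁ − 1/d_o1 = 1/(-36.4) − 1/(138) = -0.03472, so d_i1 = -28.80 cm.
The intermediate image is 28.80 cm to the left of lens 1 (virtual), which is 105 − (-28.80) = 133.8 cm to the left of lens 2, so d_o2 = +133.8 cm.
Lens 2 is diverging, so f₂ = −34.0 cm.
Lens 2: 1/d_i2 = 1/f₂ − 1/d_o2 = 1/(-34.0) − 1/(133.8) = -0.03689, so d_i2 = -27.1 cm.
The final image is virtual, 27.1 cm to the left of lens 2 (overall magnification ≈ 0.042).

27.1 cm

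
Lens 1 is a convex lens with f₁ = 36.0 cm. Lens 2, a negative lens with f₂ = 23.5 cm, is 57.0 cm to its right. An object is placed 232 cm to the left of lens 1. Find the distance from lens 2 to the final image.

Lens 1: 1/d_i1 = 1/f₁ − 1/d_o1 = 1/(36.0) − 1/(232) = 0.02347, so d_i1 = 42.61 cm.
The intermediate image is 42.61 cm to the right of lens 1, which is 57.0 − (42.61) = 14.39 cm to the left of lens 2, so d_o2 = +14.39 cm.
Lens 2 is diverging, so f₂ = −23.5 cm.
Lens 2: 1/d_i2 = 1/f₂ − 1/d_o2 = 1/(-23.5) − 1/(14.39) = -0.1120, so d_i2 = -8.92 cm.
The final image is virtual, 8.92 cm to the left of lens 2 (overall magnification ≈ -0.11).

8.92 cm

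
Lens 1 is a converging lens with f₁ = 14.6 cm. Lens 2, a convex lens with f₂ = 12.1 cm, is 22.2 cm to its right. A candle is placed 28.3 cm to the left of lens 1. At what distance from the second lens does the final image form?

Lens 1: 1/d_i1 = 1/f₁ − 1/d_o1 = 1/(14.6) − 1/(28.3) = 0.03316, so d_i1 = 30.16 cm.
The intermediate image is 30.16 cm to the right of lens 1, which lies 7.960 cm to the right of lens 2 — a virtual object — so d_o2 = −7.960 cm.
Lens 2: 1/d_i2 = 1/f₂ − 1/d_o2 = 1/(12.1) − 1/(-7.960) = 0.2083, so d_i2 = 4.80 cm.
The final image is real, 4.80 cm to the right of lens 2 (overall magnification ≈ -0.64).

4.80 cm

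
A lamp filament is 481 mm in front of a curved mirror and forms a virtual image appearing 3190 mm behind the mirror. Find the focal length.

f = 566 mm (concave)

Virtual image ⇒ d_i = −3190 mm.
1/f = 1/d_o + 1/d_i = 1/(481) + 1/(-3190) = 0.001766, so f = 566 mm.
Since f is positive, the curved mirror is concave.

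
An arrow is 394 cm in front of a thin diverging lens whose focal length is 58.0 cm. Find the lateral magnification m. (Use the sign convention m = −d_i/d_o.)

For a diverging lens, f = -58.0 cm.
1/d_i = 1/f − 1/d_o = 1/(-58.00) − 1/(394) = -0.01978, so d_i = -50.56 cm.
m = −d_i/d_o = −(-50.56)/(394) = +0.128.
The image is virtual, upright and reduced, on the same side as the object.

m = +0.128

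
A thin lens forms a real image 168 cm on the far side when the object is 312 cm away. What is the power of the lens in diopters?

P = +0.916 D

d_i = +168 cm.
1/f = 1/d_o + 1/d_i = 1/(312) + 1/(168) = 0.009158 cm⁻¹.
f = 109.2 cm = 1.092 m, so P = 1/f = +0.916 D.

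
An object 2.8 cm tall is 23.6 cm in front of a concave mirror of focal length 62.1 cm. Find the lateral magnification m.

1/d_i = 1/f − 1/d_o = 1/(62.10) − 1/(23.6) = -0.02627, so d_i = -38.07 cm.
m = −d_i/d_o = −(-38.07)/(23.6) = +1.61.
The image is virtual, upright and enlarged, behind the mirror.

m = +1.61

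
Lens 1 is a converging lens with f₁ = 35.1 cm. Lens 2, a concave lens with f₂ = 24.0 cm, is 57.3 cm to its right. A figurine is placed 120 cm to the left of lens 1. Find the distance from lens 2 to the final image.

Lens 1: 1/d_i1 = 1/f₁ − 1/d_o1 = 1/(35.1) − 1/(120) = 0.02016, so d_i1 = 49.61 cm.
The intermediate image is 49.61 cm to the right of lens 1, which is 57.3 − (49.61) = 7.690 cm to the left of lens 2, so d_o2 = +7.690 cm.
Lens 2 is diverging, so f₂ = −24.0 cm.
Lens 2: 1/d_i2 = 1/f₂ − 1/d_o2 = 1/(-24.0) − 1/(7.690) = -0.1717, so d_i2 = -5.82 cm.
The final image is virtual, 5.82 cm to the left of lens 2 (overall magnification ≈ -0.31).

5.82 cm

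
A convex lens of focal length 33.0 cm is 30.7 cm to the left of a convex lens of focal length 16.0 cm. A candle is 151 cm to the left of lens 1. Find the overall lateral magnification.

m = -0.163

Lens 1: 1/d_i1 = 1/(33.0) − 1/(151) = 0.02368, so d_i1 = 42.23 cm; m₁ = −d_i1/d_o1 = -0.2797.
d_o2 = 30.7 − (42.23) = -11.53 cm (virtual object).
Lens 2: 1/d_i2 = 1/(16.0) − 1/(-11.53) = 0.1492, so d_i2 = 6.701 cm; m₂ = −d_i2/d_o2 = +0.5812.
m = m₁·m₂ = (-0.2797)(+0.5812) = -0.163.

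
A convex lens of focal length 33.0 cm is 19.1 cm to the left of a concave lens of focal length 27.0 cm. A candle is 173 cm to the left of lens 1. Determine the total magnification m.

m = -1.20

Lens 1: 1/d_i1 = 1/(33.0) − 1/(173) = 0.02452, so d_i1 = 40.78 cm; m₁ = −d_i1/d_o1 = -0.2357.
d_o2 = 19.1 − (40.78) = -21.68 cm (virtual object).
f₂ = −27.0 cm (diverging).
Lens 2: 1/d_i2 = 1/(-27.0) − 1/(-21.68) = 0.009088, so d_i2 = 110.0 cm; m₂ = −d_i2/d_o2 = +5.075.
m = m₁·m₂ = (-0.2357)(+5.075) = -1.20.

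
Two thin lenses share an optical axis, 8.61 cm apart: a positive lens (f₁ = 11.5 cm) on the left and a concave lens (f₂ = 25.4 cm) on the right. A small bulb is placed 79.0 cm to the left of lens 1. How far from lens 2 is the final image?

5.99 cm

Lens 1: 1/d_i1 = 1/f₁ − 1/d_o1 = 1/(11.5) − 1/(79.0) = 0.07430, so d_i1 = 13.46 cm.
The intermediate image is 13.46 cm to the right of lens 1, which lies 4.850 cm to the right of lens 2 — a virtual object — so d_o2 = −4.850 cm.
Lens 2 is diverging, so f₂ = −25.4 cm.
Lens 2: 1/d_i2 = 1/f₂ − 1/d_o2 = 1/(-25.4) − 1/(-4.850) = 0.1668, so d_i2 = 5.99 cm.
The final image is real, 5.99 cm to the right of lens 2 (overall magnification ≈ -0.21).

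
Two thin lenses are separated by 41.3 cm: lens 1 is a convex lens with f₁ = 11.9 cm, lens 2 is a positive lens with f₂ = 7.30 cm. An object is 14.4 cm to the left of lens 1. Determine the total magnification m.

m = -1.01

Lens 1: 1/d_i1 = 1/(11.9) − 1/(14.4) = 0.01459, so d_i1 = 68.54 cm; m₁ = −d_i1/d_o1 = -4.760.
d_o2 = 41.3 − (68.54) = -27.24 cm (virtual object).
Lens 2: 1/d_i2 = 1/(7.30) − 1/(-27.24) = 0.1737, so d_i2 = 5.757 cm; m₂ = −d_i2/d_o2 = +0.2113.
m = m₁·m₂ = (-4.760)(+0.2113) = -1.01.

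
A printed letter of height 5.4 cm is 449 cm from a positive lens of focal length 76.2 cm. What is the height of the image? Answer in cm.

1/d_i = 1/f − 1/d_o = 1/(76.20) − 1/(449) = 0.01090, so d_i = 91.78 cm.
m = −d_i/d_o = -0.2044.
|h_i| = |m|·h_o = 0.2044 × 5.4 = 1.10 cm. The image is real, inverted and reduced, on the far side of the lens.

1.10 cm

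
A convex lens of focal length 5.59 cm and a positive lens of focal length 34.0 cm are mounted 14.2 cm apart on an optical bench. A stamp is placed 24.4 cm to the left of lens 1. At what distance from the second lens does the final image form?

8.73 cm

Lens 1: 1/d_i1 = 1/f₁ − 1/d_o1 = 1/(5.59) − 1/(24.4) = 0.1379, so d_i1 = 7.251 cm.
The intermediate image is 7.251 cm to the right of lens 1, which is 14.2 − (7.251) = 6.949 cm to the left of lens 2, so d_o2 = +6.949 cm.
Lens 2: 1/d_i2 = 1/f₂ − 1/d_o2 = 1/(34.0) − 1/(6.949) = -0.1145, so d_i2 = -8.73 cm.
The final image is virtual, 8.73 cm to the left of lens 2 (overall magnification ≈ -0.37).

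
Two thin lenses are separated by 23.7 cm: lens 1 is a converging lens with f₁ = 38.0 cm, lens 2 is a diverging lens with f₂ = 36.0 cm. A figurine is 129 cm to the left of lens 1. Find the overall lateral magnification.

Lens 1: 1/d_i1 = 1/(38.0) − 1/(129) = 0.01856, so d_i1 = 53.87 cm; m₁ = −d_i1/d_o1 = -0.4176.
d_o2 = 23.7 − (53.87) = -30.17 cm (virtual object).
f₂ = −36.0 cm (diverging).
Lens 2: 1/d_i2 = 1/(-36.0) − 1/(-30.17) = 0.005368, so d_i2 = 186.3 cm; m₂ = −d_i2/d_o2 = +6.175.
m = m₁·m₂ = (-0.4176)(+6.175) = -2.58.

m = -2.58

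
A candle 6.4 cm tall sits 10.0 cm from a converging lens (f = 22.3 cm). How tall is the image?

1/d_i = 1/f − 1/d_o = 1/(22.30) − 1/(10.0) = -0.05516, so d_i = -18.13 cm.
m = −d_i/d_o = +1.813.
|h_i| = |m|·h_o = 1.813 × 6.4 = 11.6 cm. The image is virtual, upright and enlarged, on the same side as the object.

11.6 cm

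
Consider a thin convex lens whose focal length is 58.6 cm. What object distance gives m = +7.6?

m = −d_i/d_o ⇒ d_i = −m·d_o.
1/f = 1/d_o + 1/d_i = 1/d_o − 1/(m·d_o) = (1 − 1/m)/d_o, so d_o = f(1 − 1/m) = (58.60)(1 − 1/(+7.6)) = 50.9 cm.

50.9 cm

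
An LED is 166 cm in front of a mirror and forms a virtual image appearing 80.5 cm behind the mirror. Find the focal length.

Virtual image ⇒ d_i = −80.5 cm.
1/f = 1/d_o + 1/d_i = 1/(166) + 1/(-80.5) = -0.006398, so f = -156 cm.
Since f is negative, the mirror is convex.

f = -156 cm (convex)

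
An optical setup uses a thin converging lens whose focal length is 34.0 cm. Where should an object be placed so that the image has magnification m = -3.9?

42.7 cm

m = −d_i/d_o ⇒ d_i = −m·d_o.
1/f = 1/d_o + 1/d_i = 1/d_o − 1/(m·d_o) = (1 − 1/m)/d_o, so d_o = f(1 − 1/m) = (34.00)(1 − 1/(-3.9)) = 42.7 cm.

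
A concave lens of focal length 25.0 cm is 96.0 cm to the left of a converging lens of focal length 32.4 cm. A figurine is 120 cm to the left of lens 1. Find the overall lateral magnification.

f₁ = −25.0 cm (diverging).
Lens 1: 1/d_i1 = 1/(-25.0) − 1/(120) = -0.04833, so d_i1 = -20.69 cm; m₁ = −d_i1/d_o1 = +0.1724.
d_o2 = 96.0 − (-20.69) = 116.7 cm.
Lens 2: 1/d_i2 = 1/(32.4) − 1/(116.7) = 0.02230, so d_i2 = 44.85 cm; m₂ = −d_i2/d_o2 = -0.3843.
m = m₁·m₂ = (+0.1724)(-0.3843) = -0.0663.

m = -0.0663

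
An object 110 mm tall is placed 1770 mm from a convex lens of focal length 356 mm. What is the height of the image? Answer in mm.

1/d_i = 1/f − 1/d_o = 1/(356.0) − 1/(1770) = 0.002244, so d_i = 445.6 mm.
m = −d_i/d_o = -0.2518.
|h_i| = |m|·h_o = 0.2518 × 110 = 27.7 mm. The image is real, inverted and reduced, on the far side of the lens.

27.7 mm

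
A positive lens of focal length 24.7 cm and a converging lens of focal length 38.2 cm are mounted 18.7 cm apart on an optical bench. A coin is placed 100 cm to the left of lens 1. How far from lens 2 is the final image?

Lens 1: 1/d_i1 = 1/f₁ − 1/d_o1 = 1/(24.7) − 1/(100) = 0.03049, so d_i1 = 32.80 cm.
The intermediate image is 32.80 cm to the right of lens 1, which lies 14.10 cm to the right of lens 2 — a virtual object — so d_o2 = −14.10 cm.
Lens 2: 1/d_i2 = 1/f₂ − 1/d_o2 = 1/(38.2) − 1/(-14.10) = 0.09710, so d_i2 = 10.3 cm.
The final image is real, 10.3 cm to the right of lens 2 (overall magnification ≈ -0.24).

10.3 cm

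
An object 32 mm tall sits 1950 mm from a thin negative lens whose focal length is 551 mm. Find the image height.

For a negative lens, f = -551 mm.
1/d_i = 1/f − 1/d_o = 1/(-551.0) − 1/(1950) = -0.002328, so d_i = -429.6 mm.
m = −d_i/d_o = +0.2203.
|h_i| = |m|·h_o = 0.2203 × 32 = 7.05 mm. The image is virtual, upright and reduced, on the same side as the object.

7.05 mm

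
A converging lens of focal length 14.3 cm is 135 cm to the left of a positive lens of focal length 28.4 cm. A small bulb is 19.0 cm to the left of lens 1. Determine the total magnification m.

m = +1.77

Lens 1: 1/d_i1 = 1/(14.3) − 1/(19.0) = 0.01730, so d_i1 = 57.81 cm; m₁ = −d_i1/d_o1 = -3.043.
d_o2 = 135 − (57.81) = 77.19 cm.
Lens 2: 1/d_i2 = 1/(28.4) − 1/(77.19) = 0.02226, so d_i2 = 44.93 cm; m₂ = −d_i2/d_o2 = -0.5821.
m = m₁·m₂ = (-3.043)(-0.5821) = +1.77.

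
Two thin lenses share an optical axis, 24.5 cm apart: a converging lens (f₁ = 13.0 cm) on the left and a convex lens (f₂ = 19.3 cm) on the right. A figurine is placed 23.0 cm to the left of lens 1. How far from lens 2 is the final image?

Lens 1: 1/d_i1 = 1/f₁ − 1/d_o1 = 1/(13.0) − 1/(23.0) = 0.03344, so d_i1 = 29.90 cm.
The intermediate image is 29.90 cm to the right of lens 1, which lies 5.400 cm to the right of lens 2 — a virtual object — so d_o2 = −5.400 cm.
Lens 2: 1/d_i2 = 1/f₂ − 1/d_o2 = 1/(19.3) − 1/(-5.400) = 0.2370, so d_i2 = 4.22 cm.
The final image is real, 4.22 cm to the right of lens 2 (overall magnification ≈ -1.0).

4.22 cm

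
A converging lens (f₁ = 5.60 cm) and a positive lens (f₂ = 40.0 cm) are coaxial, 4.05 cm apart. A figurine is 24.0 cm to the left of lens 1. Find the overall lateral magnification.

m = -0.281

Lens 1: 1/d_i1 = 1/(5.60) − 1/(24.0) = 0.1369, so d_i1 = 7.304 cm; m₁ = −d_i1/d_o1 = -0.3043.
d_o2 = 4.05 − (7.304) = -3.254 cm (virtual object).
Lens 2: 1/d_i2 = 1/(40.0) − 1/(-3.254) = 0.3323, so d_i2 = 3.009 cm; m₂ = −d_i2/d_o2 = +0.9248.
m = m₁·m₂ = (-0.3043)(+0.9248) = -0.281.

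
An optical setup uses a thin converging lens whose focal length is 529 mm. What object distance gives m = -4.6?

m = −d_i/d_o ⇒ d_i = −m·d_o.
1/f = 1/d_o + 1/d_i = 1/d_o − 1/(m·d_o) = (1 − 1/m)/d_o, so d_o = f(1 − 1/m) = (529.0)(1 − 1/(-4.6)) = 644 mm.

644 mm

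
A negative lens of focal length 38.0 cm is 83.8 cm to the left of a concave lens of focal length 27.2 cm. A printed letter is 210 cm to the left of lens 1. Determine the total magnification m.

f₁ = −38.0 cm (diverging).
Lens 1: 1/d_i1 = 1/(-38.0) − 1/(210) = -0.03108, so d_i1 = -32.18 cm; m₁ = −d_i1/d_o1 = +0.1532.
d_o2 = 83.8 − (-32.18) = 116.0 cm.
f₂ = −27.2 cm (diverging).
Lens 2: 1/d_i2 = 1/(-27.2) − 1/(116.0) = -0.04539, so d_i2 = -22.03 cm; m₂ = −d_i2/d_o2 = +0.1899.
m = m₁·m₂ = (+0.1532)(+0.1899) = +0.0291.

m = +0.0291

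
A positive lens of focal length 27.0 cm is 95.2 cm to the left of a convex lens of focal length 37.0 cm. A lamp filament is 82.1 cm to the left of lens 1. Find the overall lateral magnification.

m = +1.01

Lens 1: 1/d_i1 = 1/(27.0) − 1/(82.1) = 0.02486, so d_i1 = 40.23 cm; m₁ = −d_i1/d_o1 = -0.4900.
d_o2 = 95.2 − (40.23) = 54.97 cm.
Lens 2: 1/d_i2 = 1/(37.0) − 1/(54.97) = 0.008835, so d_i2 = 113.2 cm; m₂ = −d_i2/d_o2 = -2.059.
m = m₁·m₂ = (-0.4900)(-2.059) = +1.01.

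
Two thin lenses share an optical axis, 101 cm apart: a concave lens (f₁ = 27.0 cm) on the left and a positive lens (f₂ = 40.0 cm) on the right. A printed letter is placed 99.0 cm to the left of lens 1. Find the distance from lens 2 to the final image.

59.5 cm

Lens 1 is diverging, so f₁ = −27.0 cm.
Lens 1: 1/d_i1 = 1/f₁ − 1/d_o1 = 1/(-27.0) − 1/(99.0) = -0.04714, so d_i1 = -21.21 cm.
The intermediate image is 21.21 cm to the left of lens 1 (virtual), which is 101 − (-21.21) = 122.2 cm to the left of lens 2, so d_o2 = +122.2 cm.
Lens 2: 1/d_i2 = 1/f₂ − 1/d_o2 = 1/(40.0) − 1/(122.2) = 0.01682, so d_i2 = 59.5 cm.
The final image is real, 59.5 cm to the right of lens 2 (overall magnification ≈ -0.10).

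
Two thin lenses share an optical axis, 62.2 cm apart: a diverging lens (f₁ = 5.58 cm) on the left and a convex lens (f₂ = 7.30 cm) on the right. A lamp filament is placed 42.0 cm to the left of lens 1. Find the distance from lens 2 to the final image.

Lens 1 is diverging, so f₁ = −5.58 cm.
Lens 1: 1/d_i1 = 1/f₁ − 1/d_o1 = 1/(-5.58) − 1/(42.0) = -0.2030, so d_i1 = -4.926 cm.
The intermediate image is 4.926 cm to the left of lens 1 (virtual), which is 62.2 − (-4.926) = 67.13 cm to the left of lens 2, so d_o2 = +67.13 cm.
Lens 2: 1/d_i2 = 1/f₂ − 1/d_o2 = 1/(7.30) − 1/(67.13) = 0.1221, so d_i2 = 8.19 cm.
The final image is real, 8.19 cm to the right of lens 2 (overall magnification ≈ -0.014).

8.19 cm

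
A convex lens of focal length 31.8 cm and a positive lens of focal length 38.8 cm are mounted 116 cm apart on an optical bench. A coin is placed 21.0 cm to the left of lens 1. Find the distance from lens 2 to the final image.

49.6 cm

Lens 1: 1/d_i1 = 1/f₁ − 1/d_o1 = 1/(31.8) − 1/(21.0) = -0.01617, so d_i1 = -61.83 cm.
The intermediate image is 61.83 cm to the left of lens 1 (virtual), which is 116 − (-61.83) = 177.8 cm to the left of lens 2, so d_o2 = +177.8 cm.
Lens 2: 1/d_i2 = 1/f₂ − 1/d_o2 = 1/(38.8) − 1/(177.8) = 0.02015, so d_i2 = 49.6 cm.
The final image is real, 49.6 cm to the right of lens 2 (overall magnification ≈ -0.82).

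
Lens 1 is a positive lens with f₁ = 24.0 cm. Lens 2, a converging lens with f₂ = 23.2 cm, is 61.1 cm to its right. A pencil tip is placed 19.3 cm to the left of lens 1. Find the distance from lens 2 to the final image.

Lens 1: 1/d_i1 = 1/f₁ − 1/d_o1 = 1/(24.0) − 1/(19.3) = -0.01015, so d_i1 = -98.55 cm.
The intermediate image is 98.55 cm to the left of lens 1 (virtual), which is 61.1 − (-98.55) = 159.7 cm to the left of lens 2, so d_o2 = +159.7 cm.
Lens 2: 1/d_i2 = 1/f₂ − 1/d_o2 = 1/(23.2) − 1/(159.7) = 0.03684, so d_i2 = 27.1 cm.
The final image is real, 27.1 cm to the right of lens 2 (overall magnification ≈ -0.87).

27.1 cm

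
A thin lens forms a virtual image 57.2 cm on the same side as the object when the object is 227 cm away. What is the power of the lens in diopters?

Virtual image ⇒ d_i = −57.2 cm.
1/f = 1/d_o + 1/d_i = 1/(227) + 1/(-57.2) = -0.01308 cm⁻¹.
f = -76.47 cm = -0.7647 m, so P = 1/f = -1.31 D.

P = -1.31 D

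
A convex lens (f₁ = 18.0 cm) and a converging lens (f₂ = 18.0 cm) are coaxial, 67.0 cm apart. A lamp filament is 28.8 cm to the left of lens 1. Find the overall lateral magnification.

Lens 1: 1/d_i1 = 1/(18.0) − 1/(28.8) = 0.02083, so d_i1 = 48.00 cm; m₁ = −d_i1/d_o1 = -1.667.
d_o2 = 67.0 − (48.00) = 19.00 cm.
Lens 2: 1/d_i2 = 1/(18.0) − 1/(19.00) = 0.002924, so d_i2 = 342.0 cm; m₂ = −d_i2/d_o2 = -18.00.
m = m₁·m₂ = (-1.667)(-18.00) = +30.0.

m = +30.0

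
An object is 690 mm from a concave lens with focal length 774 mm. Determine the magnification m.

m = +0.529

For a concave lens, f = -774 mm.
1/d_i = 1/f − 1/d_o = 1/(-774.0) − 1/(690) = -0.002741, so d_i = -364.8 mm.
m = −d_i/d_o = −(-364.8)/(690) = +0.529.
The image is virtual, upright and reduced, on the same side as the object.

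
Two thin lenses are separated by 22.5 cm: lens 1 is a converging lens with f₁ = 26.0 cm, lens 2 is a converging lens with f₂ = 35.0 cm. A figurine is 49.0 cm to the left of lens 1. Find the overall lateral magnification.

m = -0.583

Lens 1: 1/d_i1 = 1/(26.0) − 1/(49.0) = 0.01805, so d_i1 = 55.39 cm; m₁ = −d_i1/d_o1 = -1.130.
d_o2 = 22.5 − (55.39) = -32.89 cm (virtual object).
Lens 2: 1/d_i2 = 1/(35.0) − 1/(-32.89) = 0.05898, so d_i2 = 16.96 cm; m₂ = −d_i2/d_o2 = +0.5155.
m = m₁·m₂ = (-1.130)(+0.5155) = -0.583.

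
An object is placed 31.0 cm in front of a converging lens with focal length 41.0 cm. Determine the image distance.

Thin-lens equation: 1/q = 1/f − 1/p = 1/(41.00) − 1/(31.0) = 0.02439 − 0.03226 = -0.007868, so q = -127 cm.
The image is virtual, upright and enlarged, on the same side as the object.

127 cm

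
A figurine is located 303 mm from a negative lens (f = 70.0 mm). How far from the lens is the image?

56.9 mm

For a negative lens, f = -70.0 mm.
Lens equation: 1/q = 1/f − 1/p = 1/(-70.00) − 1/(303) = -0.01429 − 0.003300 = -0.01759, so q = -56.9 mm.
The image is virtual, upright and reduced, on the same side as the object.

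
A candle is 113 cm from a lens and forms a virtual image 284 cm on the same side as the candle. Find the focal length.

Virtual image ⇒ d_i = −284 cm.
1/f = 1/d_o + 1/d_i = 1/(113) + 1/(-284) = 0.005328, so f = 188 cm.
Since f is positive, the lens is converging.

f = 188 cm (converging)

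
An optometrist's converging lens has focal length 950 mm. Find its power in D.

f = 95.0 cm = 0.950 m.
P = 1/f = 1/(0.950 m) = +1.05 D.

P = +1.05 D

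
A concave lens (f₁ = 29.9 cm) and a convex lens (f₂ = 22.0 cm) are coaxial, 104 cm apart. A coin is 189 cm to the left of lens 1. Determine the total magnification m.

m = -0.0279

f₁ = −29.9 cm (diverging).
Lens 1: 1/d_i1 = 1/(-29.9) − 1/(189) = -0.03874, so d_i1 = -25.82 cm; m₁ = −d_i1/d_o1 = +0.1366.
d_o2 = 104 − (-25.82) = 129.8 cm.
Lens 2: 1/d_i2 = 1/(22.0) − 1/(129.8) = 0.03775, so d_i2 = 26.49 cm; m₂ = −d_i2/d_o2 = -0.2041.
m = m₁·m₂ = (+0.1366)(-0.2041) = -0.0279.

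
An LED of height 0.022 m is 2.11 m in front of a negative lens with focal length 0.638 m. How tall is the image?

For a negative lens, f = -0.638 m.
1/d_i = 1/f − 1/d_o = 1/(-0.6380) − 1/(2.11) = -2.041, so d_i = -0.4899 m.
m = −d_i/d_o = +0.2322.
|h_i| = |m|·h_o = 0.2322 × 0.022 = 0.00511 m. The image is virtual, upright and reduced, on the same side as the object.

0.00511 m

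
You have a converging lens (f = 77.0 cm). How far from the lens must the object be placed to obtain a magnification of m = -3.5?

99.0 cm

m = −d_i/d_o ⇒ d_i = −m·d_o.
1/f = 1/d_o + 1/d_i = 1/d_o − 1/(m·d_o) = (1 − 1/m)/d_o, so d_o = f(1 − 1/m) = (77.00)(1 − 1/(-3.5)) = 99.0 cm.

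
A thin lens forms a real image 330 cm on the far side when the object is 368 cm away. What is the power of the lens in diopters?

P = +0.575 D

d_i = +330 cm.
1/f = 1/d_o + 1/d_i = 1/(368) + 1/(330) = 0.005748 cm⁻¹.
f = 174.0 cm = 1.740 m, so P = 1/f = +0.575 D.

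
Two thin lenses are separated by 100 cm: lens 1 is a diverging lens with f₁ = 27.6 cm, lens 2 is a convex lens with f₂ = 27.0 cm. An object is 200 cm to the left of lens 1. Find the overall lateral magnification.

m = -0.0337

f₁ = −27.6 cm (diverging).
Lens 1: 1/d_i1 = 1/(-27.6) − 1/(200) = -0.04123, so d_i1 = -24.25 cm; m₁ = −d_i1/d_o1 = +0.1212.
d_o2 = 100 − (-24.25) = 124.2 cm.
Lens 2: 1/d_i2 = 1/(27.0) − 1/(124.2) = 0.02899, so d_i2 = 34.50 cm; m₂ = −d_i2/d_o2 = -0.2778.
m = m₁·m₂ = (+0.1212)(-0.2778) = -0.0337.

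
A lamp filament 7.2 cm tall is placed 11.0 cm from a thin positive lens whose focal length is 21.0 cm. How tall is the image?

1/d_i = 1/f − 1/d_o = 1/(21.00) − 1/(11.0) = -0.04329, so d_i = -23.10 cm.
m = −d_i/d_o = +2.100.
|h_i| = |m|·h_o = 2.100 × 7.2 = 15.1 cm. The image is virtual, upright and enlarged, on the same side as the object.

15.1 cm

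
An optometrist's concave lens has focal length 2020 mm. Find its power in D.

For a concave lens, f = −2020 mm.
f = -202 cm = -2.02 m.
P = 1/f = 1/(-2.02 m) = -0.495 D.

P = -0.495 D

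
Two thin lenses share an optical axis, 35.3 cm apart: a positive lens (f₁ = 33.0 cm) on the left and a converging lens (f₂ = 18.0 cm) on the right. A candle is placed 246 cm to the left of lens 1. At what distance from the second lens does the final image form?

2.43 cm

Lens 1: 1/d_i1 = 1/f₁ − 1/d_o1 = 1/(33.0) − 1/(246) = 0.02624, so d_i1 = 38.11 cm.
The intermediate image is 38.11 cm to the right of lens 1, which lies 2.810 cm to the right of lens 2 — a virtual object — so d_o2 = −2.810 cm.
Lens 2: 1/d_i2 = 1/f₂ − 1/d_o2 = 1/(18.0) − 1/(-2.810) = 0.4114, so d_i2 = 2.43 cm.
The final image is real, 2.43 cm to the right of lens 2 (overall magnification ≈ -0.13).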